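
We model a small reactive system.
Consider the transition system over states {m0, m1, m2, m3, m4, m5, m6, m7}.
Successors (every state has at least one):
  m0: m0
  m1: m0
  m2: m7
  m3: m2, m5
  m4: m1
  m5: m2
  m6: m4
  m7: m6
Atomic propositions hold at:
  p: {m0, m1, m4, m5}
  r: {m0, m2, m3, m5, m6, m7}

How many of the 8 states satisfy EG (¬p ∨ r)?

Sat(¬p) = {m2, m3, m6, m7}
Sat(¬p ∨ r) = {m0, m2, m3, m5, m6, m7}
EG (¬p ∨ r): greatest fixpoint, start Z0 = {m0, m2, m3, m5, m6, m7}, keep only states in Sat with some successor in Z. Z1 = {m0, m2, m3, m5, m7}; Z2 = {m0, m2, m3, m5}; Z3 = {m0, m3, m5}; Z4 = {m0, m3}; Z5 = {m0}; fixed.
Sat(EG (¬p ∨ r)) = {m0}
|Sat(EG (¬p ∨ r))| = |{m0}| = 1.

1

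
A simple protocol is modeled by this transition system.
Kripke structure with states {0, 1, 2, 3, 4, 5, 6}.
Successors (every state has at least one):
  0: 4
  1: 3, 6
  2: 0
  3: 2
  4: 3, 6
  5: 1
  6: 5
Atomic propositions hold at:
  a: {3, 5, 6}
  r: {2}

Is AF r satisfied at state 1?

AF r: least fixpoint, start Z0 = {2}, add states with every successor in Z. Z1 = {2, 3}; fixed.
Sat(AF r) = {2, 3}
1 ∉ Sat(AF r) = {2, 3}, so the formula does not hold at 1.

No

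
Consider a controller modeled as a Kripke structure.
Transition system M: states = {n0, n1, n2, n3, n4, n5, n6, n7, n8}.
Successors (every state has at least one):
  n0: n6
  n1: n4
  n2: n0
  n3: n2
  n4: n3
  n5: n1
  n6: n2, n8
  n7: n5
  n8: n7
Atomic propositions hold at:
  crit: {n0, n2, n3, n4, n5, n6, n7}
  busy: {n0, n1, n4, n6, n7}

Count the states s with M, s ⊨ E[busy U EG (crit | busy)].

Sat(crit | busy) = {n0, n1, n2, n3, n4, n5, n6, n7}
EG (crit | busy): greatest fixpoint, start Z0 = {n0, n1, n2, n3, n4, n5, n6, n7}, keep only states in Sat with some successor in Z. Already a fixed point.
Sat(EG (crit | busy)) = {n0, n1, n2, n3, n4, n5, n6, n7}
E[busy U EG (crit | busy)]: least fixpoint, start Z0 = Sat(EG (crit | busy)) = {n0, n1, n2, n3, n4, n5, n6, n7}, add states in Sat(busy) with some successor in Z. Already a fixed point.
Sat(E[busy U EG (crit | busy)]) = {n0, n1, n2, n3, n4, n5, n6, n7}
|Sat(E[busy U EG (crit | busy)])| = |{n0, n1, n2, n3, n4, n5, n6, n7}| = 8.

8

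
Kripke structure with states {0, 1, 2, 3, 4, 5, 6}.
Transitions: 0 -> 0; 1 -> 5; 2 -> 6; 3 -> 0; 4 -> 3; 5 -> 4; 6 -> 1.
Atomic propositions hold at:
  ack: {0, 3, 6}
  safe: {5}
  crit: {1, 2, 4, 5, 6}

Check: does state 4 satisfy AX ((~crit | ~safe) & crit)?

No

Sat(~crit) = {0, 3}
Sat(~safe) = {0, 1, 2, 3, 4, 6}
Sat(~crit | ~safe) = {0, 1, 2, 3, 4, 6}
Sat((~crit | ~safe) & crit) = {1, 2, 4, 6}
Sat(AX ((~crit | ~safe) & crit)) = {s : every successor in {1, 2, 4, 6}} = {2, 5, 6}
4 ∉ Sat(AX ((~crit | ~safe) & crit)) = {2, 5, 6}, so the formula does not hold at 4.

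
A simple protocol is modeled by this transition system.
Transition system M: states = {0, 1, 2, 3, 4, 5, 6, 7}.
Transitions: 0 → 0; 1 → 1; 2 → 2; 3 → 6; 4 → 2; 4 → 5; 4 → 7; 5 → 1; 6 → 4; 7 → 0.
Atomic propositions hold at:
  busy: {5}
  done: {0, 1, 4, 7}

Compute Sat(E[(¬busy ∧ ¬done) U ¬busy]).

Sat(¬busy) = {0, 1, 2, 3, 4, 6, 7}
Sat(¬done) = {2, 3, 5, 6}
Sat(¬busy ∧ ¬done) = {2, 3, 6}
E[(¬busy ∧ ¬done) U ¬busy]: least fixpoint, start Z0 = Sat(¬busy) = {0, 1, 2, 3, 4, 6, 7}, add states in Sat(¬busy ∧ ¬done) with some successor in Z. Already a fixed point.
Sat(E[(¬busy ∧ ¬done) U ¬busy]) = {0, 1, 2, 3, 4, 6, 7}

{0, 1, 2, 3, 4, 6, 7}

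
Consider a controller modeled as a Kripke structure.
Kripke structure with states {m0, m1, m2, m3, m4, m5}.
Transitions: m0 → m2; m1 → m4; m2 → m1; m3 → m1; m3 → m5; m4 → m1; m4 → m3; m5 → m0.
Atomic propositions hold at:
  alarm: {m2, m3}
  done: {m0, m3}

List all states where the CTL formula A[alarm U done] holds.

A[alarm U done]: least fixpoint, start Z0 = Sat(done) = {m0, m3}, add states in Sat(alarm) with every successor in Z. Already a fixed point.
Sat(A[alarm U done]) = {m0, m3}

{m0, m3}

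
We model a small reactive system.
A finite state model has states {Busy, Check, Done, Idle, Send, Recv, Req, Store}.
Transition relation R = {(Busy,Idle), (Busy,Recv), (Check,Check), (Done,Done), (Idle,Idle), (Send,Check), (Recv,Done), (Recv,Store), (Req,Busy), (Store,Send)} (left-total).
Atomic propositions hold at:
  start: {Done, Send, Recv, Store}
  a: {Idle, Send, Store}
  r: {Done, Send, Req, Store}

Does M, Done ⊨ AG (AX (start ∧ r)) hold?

Yes

Sat(start ∧ r) = {Done, Send, Store}
Sat(AX (start ∧ r)) = {s : every successor in {Done, Send, Store}} = {Done, Recv, Store}
AG (AX (start ∧ r)): greatest fixpoint, start Z0 = {Done, Recv, Store}, keep only states in Sat with every successor in Z. Z1 = {Done, Recv}; Z2 = {Done}; fixed.
Sat(AG (AX (start ∧ r))) = {Done}
Done ∈ Sat(AG (AX (start ∧ r))) = {Done}, so the formula holds at Done.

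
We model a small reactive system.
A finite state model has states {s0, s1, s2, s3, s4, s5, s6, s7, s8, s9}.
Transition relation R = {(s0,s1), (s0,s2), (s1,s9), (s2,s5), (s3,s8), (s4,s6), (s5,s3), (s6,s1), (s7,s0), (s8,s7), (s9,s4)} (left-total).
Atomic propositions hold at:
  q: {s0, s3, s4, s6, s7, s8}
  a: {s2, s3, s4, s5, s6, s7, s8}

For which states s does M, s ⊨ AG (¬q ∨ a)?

{s1, s4, s6, s9}

Sat(¬q) = {s1, s2, s5, s9}
Sat(¬q ∨ a) = {s1, s2, s3, s4, s5, s6, s7, s8, s9}
AG (¬q ∨ a): greatest fixpoint, start Z0 = {s1, s2, s3, s4, s5, s6, s7, s8, s9}, keep only states in Sat with every successor in Z. Z1 = {s1, s2, s3, s4, s5, s6, s8, s9}; Z2 = {s1, s2, s3, s4, s5, s6, s9}; Z3 = {s1, s2, s4, s5, s6, s9}; Z4 = {s1, s2, s4, s6, s9}; Z5 = {s1, s4, s6, s9}; fixed.
Sat(AG (¬q ∨ a)) = {s1, s4, s6, s9}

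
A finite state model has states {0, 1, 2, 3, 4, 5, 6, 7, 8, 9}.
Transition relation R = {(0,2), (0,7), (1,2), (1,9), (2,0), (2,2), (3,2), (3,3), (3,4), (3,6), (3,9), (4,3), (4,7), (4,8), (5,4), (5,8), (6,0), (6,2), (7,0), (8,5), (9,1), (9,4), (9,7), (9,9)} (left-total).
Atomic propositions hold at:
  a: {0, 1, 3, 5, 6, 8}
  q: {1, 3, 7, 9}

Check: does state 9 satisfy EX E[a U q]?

E[a U q]: least fixpoint, start Z0 = Sat(q) = {1, 3, 7, 9}, add states in Sat(a) with some successor in Z. Z1 = {0, 1, 3, 7, 9}; Z2 = {0, 1, 3, 6, 7, 9}; fixed.
Sat(E[a U q]) = {0, 1, 3, 6, 7, 9}
Sat(EX E[a U q]) = {s : some successor in {0, 1, 3, 6, 7, 9}} = {0, 1, 2, 3, 4, 6, 7, 9}
9 ∈ Sat(EX E[a U q]) = {0, 1, 2, 3, 4, 6, 7, 9}, so the formula holds at 9.

Yes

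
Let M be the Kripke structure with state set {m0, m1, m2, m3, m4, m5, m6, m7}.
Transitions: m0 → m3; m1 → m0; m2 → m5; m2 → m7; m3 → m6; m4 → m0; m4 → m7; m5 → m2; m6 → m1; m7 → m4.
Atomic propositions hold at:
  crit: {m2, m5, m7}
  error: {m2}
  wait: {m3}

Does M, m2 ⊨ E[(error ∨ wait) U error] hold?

Sat(error ∨ wait) = {m2, m3}
E[(error ∨ wait) U error]: least fixpoint, start Z0 = Sat(error) = {m2}, add states in Sat(error ∨ wait) with some successor in Z. Already a fixed point.
Sat(E[(error ∨ wait) U error]) = {m2}
m2 ∈ Sat(E[(error ∨ wait) U error]) = {m2}, so the formula holds at m2.

Yes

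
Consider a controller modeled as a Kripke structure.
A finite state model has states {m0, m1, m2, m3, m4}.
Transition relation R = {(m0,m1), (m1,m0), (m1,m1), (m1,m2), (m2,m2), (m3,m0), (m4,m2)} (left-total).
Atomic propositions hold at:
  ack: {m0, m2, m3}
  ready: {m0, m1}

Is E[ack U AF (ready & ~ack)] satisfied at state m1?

Sat(~ack) = {m1, m4}
Sat(ready & ~ack) = {m1}
AF (ready & ~ack): least fixpoint, start Z0 = {m1}, add states with every successor in Z. Z1 = {m0, m1}; Z2 = {m0, m1, m3}; fixed.
Sat(AF (ready & ~ack)) = {m0, m1, m3}
E[ack U AF (ready & ~ack)]: least fixpoint, start Z0 = Sat(AF (ready & ~ack)) = {m0, m1, m3}, add states in Sat(ack) with some successor in Z. Already a fixed point.
Sat(E[ack U AF (ready & ~ack)]) = {m0, m1, m3}
m1 ∈ Sat(E[ack U AF (ready & ~ack)]) = {m0, m1, m3}, so the formula holds at m1.

Yes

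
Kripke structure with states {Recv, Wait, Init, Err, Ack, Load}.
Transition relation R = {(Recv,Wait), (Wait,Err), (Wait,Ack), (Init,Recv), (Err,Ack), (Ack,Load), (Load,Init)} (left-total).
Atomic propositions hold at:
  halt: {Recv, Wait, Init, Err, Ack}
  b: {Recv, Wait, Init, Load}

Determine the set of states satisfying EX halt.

{Recv, Wait, Init, Err, Load}

Sat(EX halt) = {s : some successor in {Recv, Wait, Init, Err, Ack}} = {Recv, Wait, Init, Err, Load}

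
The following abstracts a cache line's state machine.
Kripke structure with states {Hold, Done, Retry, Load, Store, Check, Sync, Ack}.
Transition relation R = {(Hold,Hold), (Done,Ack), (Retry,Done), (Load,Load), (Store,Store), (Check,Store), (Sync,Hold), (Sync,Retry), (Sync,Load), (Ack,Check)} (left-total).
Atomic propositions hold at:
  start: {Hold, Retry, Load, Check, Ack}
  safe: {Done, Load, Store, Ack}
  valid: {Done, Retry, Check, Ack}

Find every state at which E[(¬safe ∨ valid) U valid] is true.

Sat(¬safe) = {Hold, Retry, Check, Sync}
Sat(¬safe ∨ valid) = {Hold, Done, Retry, Check, Sync, Ack}
E[(¬safe ∨ valid) U valid]: least fixpoint, start Z0 = Sat(valid) = {Done, Retry, Check, Ack}, add states in Sat(¬safe ∨ valid) with some successor in Z. Z1 = {Done, Retry, Check, Sync, Ack}; fixed.
Sat(E[(¬safe ∨ valid) U valid]) = {Done, Retry, Check, Sync, Ack}

{Done, Retry, Check, Sync, Ack}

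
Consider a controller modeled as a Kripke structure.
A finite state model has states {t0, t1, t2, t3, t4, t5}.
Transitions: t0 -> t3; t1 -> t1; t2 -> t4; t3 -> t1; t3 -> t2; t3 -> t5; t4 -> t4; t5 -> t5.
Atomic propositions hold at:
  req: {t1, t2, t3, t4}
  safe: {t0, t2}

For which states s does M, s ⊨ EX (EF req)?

EF req: least fixpoint, start Z0 = {t1, t2, t3, t4}, add states with some successor in Z. Z1 = {t0, t1, t2, t3, t4}; fixed.
Sat(EF req) = {t0, t1, t2, t3, t4}
Sat(EX (EF req)) = {s : some successor in {t0, t1, t2, t3, t4}} = {t0, t1, t2, t3, t4}

{t0, t1, t2, t3, t4}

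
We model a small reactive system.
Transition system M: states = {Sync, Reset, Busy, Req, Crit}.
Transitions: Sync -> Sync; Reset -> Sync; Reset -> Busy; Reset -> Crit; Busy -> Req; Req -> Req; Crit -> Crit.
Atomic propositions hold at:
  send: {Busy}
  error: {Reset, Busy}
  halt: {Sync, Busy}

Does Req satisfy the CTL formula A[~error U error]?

Sat(~error) = {Sync, Req, Crit}
A[~error U error]: least fixpoint, start Z0 = Sat(error) = {Reset, Busy}, add states in Sat(~error) with every successor in Z. Already a fixed point.
Sat(A[~error U error]) = {Reset, Busy}
Req ∉ Sat(A[~error U error]) = {Reset, Busy}, so the formula does not hold at Req.

No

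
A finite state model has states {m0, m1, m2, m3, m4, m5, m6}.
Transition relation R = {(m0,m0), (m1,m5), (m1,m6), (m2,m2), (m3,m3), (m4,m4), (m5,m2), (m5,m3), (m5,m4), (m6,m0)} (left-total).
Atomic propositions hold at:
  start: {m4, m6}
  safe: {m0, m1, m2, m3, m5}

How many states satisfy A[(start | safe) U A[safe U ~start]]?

6

Sat(start | safe) = {m0, m1, m2, m3, m4, m5, m6}
Sat(~start) = {m0, m1, m2, m3, m5}
A[safe U ~start]: least fixpoint, start Z0 = Sat(~start) = {m0, m1, m2, m3, m5}, add states in Sat(safe) with every successor in Z. Already a fixed point.
Sat(A[safe U ~start]) = {m0, m1, m2, m3, m5}
A[(start | safe) U A[safe U ~start]]: least fixpoint, start Z0 = Sat(A[safe U ~start]) = {m0, m1, m2, m3, m5}, add states in Sat(start | safe) with every successor in Z. Z1 = {m0, m1, m2, m3, m5, m6}; fixed.
Sat(A[(start | safe) U A[safe U ~start]]) = {m0, m1, m2, m3, m5, m6}
|Sat(A[(start | safe) U A[safe U ~start]])| = |{m0, m1, m2, m3, m5, m6}| = 6.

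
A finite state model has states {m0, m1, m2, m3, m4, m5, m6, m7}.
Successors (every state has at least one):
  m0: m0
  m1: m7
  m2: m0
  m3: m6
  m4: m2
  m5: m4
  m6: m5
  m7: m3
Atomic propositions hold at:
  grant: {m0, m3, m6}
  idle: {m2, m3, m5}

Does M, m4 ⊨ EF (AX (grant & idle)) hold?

No

Sat(grant & idle) = {m3}
Sat(AX (grant & idle)) = {s : every successor in {m3}} = {m7}
EF (AX (grant & idle)): least fixpoint, start Z0 = {m7}, add states with some successor in Z. Z1 = {m1, m7}; fixed.
Sat(EF (AX (grant & idle))) = {m1, m7}
m4 ∉ Sat(EF (AX (grant & idle))) = {m1, m7}, so the formula does not hold at m4.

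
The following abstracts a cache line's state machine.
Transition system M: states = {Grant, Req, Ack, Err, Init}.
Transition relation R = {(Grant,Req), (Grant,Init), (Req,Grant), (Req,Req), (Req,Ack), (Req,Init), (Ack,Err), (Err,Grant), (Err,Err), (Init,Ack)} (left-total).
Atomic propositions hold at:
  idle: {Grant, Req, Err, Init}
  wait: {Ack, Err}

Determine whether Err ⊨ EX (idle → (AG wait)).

AG wait: greatest fixpoint, start Z0 = {Ack, Err}, keep only states in Sat with every successor in Z. Z1 = {Ack}; Z2 = ∅; fixed.
Sat(AG wait) = ∅
Sat(idle → (AG wait)) = {Ack}
Sat(EX (idle → (AG wait))) = {s : some successor in {Ack}} = {Req, Init}
Err ∉ Sat(EX (idle → (AG wait))) = {Req, Init}, so the formula does not hold at Err.

No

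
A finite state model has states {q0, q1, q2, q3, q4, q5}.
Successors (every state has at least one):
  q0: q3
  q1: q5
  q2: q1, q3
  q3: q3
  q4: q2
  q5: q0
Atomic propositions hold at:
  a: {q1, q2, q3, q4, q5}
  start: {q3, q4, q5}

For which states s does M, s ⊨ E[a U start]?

{q1, q2, q3, q4, q5}

E[a U start]: least fixpoint, start Z0 = Sat(start) = {q3, q4, q5}, add states in Sat(a) with some successor in Z. Z1 = {q1, q2, q3, q4, q5}; fixed.
Sat(E[a U start]) = {q1, q2, q3, q4, q5}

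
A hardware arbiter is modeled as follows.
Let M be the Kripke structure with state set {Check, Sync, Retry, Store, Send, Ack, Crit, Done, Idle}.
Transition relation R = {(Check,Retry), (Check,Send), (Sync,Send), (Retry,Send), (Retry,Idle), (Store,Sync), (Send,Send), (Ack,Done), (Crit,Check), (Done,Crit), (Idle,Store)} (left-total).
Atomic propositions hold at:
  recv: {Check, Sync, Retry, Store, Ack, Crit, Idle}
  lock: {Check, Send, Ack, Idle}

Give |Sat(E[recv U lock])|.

8

E[recv U lock]: least fixpoint, start Z0 = Sat(lock) = {Check, Send, Ack, Idle}, add states in Sat(recv) with some successor in Z. Z1 = {Check, Sync, Retry, Send, Ack, Crit, Idle}; Z2 = {Check, Sync, Retry, Store, Send, Ack, Crit, Idle}; fixed.
Sat(E[recv U lock]) = {Check, Sync, Retry, Store, Send, Ack, Crit, Idle}
|Sat(E[recv U lock])| = |{Check, Sync, Retry, Store, Send, Ack, Crit, Idle}| = 8.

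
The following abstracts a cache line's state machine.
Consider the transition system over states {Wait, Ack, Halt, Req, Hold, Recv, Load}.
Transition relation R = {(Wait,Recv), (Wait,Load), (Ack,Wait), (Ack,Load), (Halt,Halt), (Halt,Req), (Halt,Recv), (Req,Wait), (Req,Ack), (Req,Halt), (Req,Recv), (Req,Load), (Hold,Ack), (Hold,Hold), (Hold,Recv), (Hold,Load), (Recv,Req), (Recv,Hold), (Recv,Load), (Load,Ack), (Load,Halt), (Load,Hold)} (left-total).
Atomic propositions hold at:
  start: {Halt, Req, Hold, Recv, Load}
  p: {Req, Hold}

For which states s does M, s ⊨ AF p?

AF p: least fixpoint, start Z0 = {Req, Hold}, add states with every successor in Z. Already a fixed point.
Sat(AF p) = {Req, Hold}

{Req, Hold}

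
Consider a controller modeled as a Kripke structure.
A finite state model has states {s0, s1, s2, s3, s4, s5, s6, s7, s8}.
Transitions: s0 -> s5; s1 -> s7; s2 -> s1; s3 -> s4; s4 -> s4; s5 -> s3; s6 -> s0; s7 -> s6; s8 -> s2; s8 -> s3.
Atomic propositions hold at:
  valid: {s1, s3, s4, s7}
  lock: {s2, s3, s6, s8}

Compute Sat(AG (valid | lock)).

Sat(valid | lock) = {s1, s2, s3, s4, s6, s7, s8}
AG (valid | lock): greatest fixpoint, start Z0 = {s1, s2, s3, s4, s6, s7, s8}, keep only states in Sat with every successor in Z. Z1 = {s1, s2, s3, s4, s7, s8}; Z2 = {s1, s2, s3, s4, s8}; Z3 = {s2, s3, s4, s8}; Z4 = {s3, s4, s8}; Z5 = {s3, s4}; fixed.
Sat(AG (valid | lock)) = {s3, s4}

{s3, s4}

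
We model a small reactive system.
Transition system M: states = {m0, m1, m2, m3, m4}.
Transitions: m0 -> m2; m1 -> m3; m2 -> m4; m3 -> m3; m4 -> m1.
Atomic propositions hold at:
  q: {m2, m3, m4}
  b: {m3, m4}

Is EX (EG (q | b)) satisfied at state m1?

Yes

Sat(q | b) = {m2, m3, m4}
EG (q | b): greatest fixpoint, start Z0 = {m2, m3, m4}, keep only states in Sat with some successor in Z. Z1 = {m2, m3}; Z2 = {m3}; fixed.
Sat(EG (q | b)) = {m3}
Sat(EX (EG (q | b))) = {s : some successor in {m3}} = {m1, m3}
m1 ∈ Sat(EX (EG (q | b))) = {m1, m3}, so the formula holds at m1.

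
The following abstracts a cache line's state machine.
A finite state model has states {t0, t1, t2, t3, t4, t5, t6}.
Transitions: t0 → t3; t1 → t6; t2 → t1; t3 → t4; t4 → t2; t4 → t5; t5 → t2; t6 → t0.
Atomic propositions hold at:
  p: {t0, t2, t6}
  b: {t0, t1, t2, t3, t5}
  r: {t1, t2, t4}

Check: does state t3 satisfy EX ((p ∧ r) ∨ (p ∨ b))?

Sat(p ∧ r) = {t2}
Sat(p ∨ b) = {t0, t1, t2, t3, t5, t6}
Sat((p ∧ r) ∨ (p ∨ b)) = {t0, t1, t2, t3, t5, t6}
Sat(EX ((p ∧ r) ∨ (p ∨ b))) = {s : some successor in {t0, t1, t2, t3, t5, t6}} = {t0, t1, t2, t4, t5, t6}
t3 ∉ Sat(EX ((p ∧ r) ∨ (p ∨ b))) = {t0, t1, t2, t4, t5, t6}, so the formula does not hold at t3.

No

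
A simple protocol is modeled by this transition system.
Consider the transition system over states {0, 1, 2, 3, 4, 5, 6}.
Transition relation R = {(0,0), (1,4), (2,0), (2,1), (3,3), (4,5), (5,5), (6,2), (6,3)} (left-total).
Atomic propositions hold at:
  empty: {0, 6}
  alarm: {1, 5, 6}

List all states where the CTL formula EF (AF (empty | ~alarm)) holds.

Sat(~alarm) = {0, 2, 3, 4}
Sat(empty | ~alarm) = {0, 2, 3, 4, 6}
AF (empty | ~alarm): least fixpoint, start Z0 = {0, 2, 3, 4, 6}, add states with every successor in Z. Z1 = {0, 1, 2, 3, 4, 6}; fixed.
Sat(AF (empty | ~alarm)) = {0, 1, 2, 3, 4, 6}
EF (AF (empty | ~alarm)): least fixpoint, start Z0 = {0, 1, 2, 3, 4, 6}, add states with some successor in Z. Already a fixed point.
Sat(EF (AF (empty | ~alarm))) = {0, 1, 2, 3, 4, 6}

{0, 1, 2, 3, 4, 6}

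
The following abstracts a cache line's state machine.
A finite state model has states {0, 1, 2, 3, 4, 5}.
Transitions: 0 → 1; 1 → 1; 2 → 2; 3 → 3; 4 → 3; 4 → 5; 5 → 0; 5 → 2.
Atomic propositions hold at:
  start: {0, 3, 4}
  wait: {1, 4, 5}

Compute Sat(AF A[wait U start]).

A[wait U start]: least fixpoint, start Z0 = Sat(start) = {0, 3, 4}, add states in Sat(wait) with every successor in Z. Already a fixed point.
Sat(A[wait U start]) = {0, 3, 4}
AF A[wait U start]: least fixpoint, start Z0 = {0, 3, 4}, add states with every successor in Z. Already a fixed point.
Sat(AF A[wait U start]) = {0, 3, 4}

{0, 3, 4}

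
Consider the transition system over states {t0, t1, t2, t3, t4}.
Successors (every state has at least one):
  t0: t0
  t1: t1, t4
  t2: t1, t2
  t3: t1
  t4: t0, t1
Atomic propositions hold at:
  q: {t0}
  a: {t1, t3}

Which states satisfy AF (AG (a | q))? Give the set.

{t0}

Sat(a | q) = {t0, t1, t3}
AG (a | q): greatest fixpoint, start Z0 = {t0, t1, t3}, keep only states in Sat with every successor in Z. Z1 = {t0, t3}; Z2 = {t0}; fixed.
Sat(AG (a | q)) = {t0}
AF (AG (a | q)): least fixpoint, start Z0 = {t0}, add states with every successor in Z. Already a fixed point.
Sat(AF (AG (a | q))) = {t0}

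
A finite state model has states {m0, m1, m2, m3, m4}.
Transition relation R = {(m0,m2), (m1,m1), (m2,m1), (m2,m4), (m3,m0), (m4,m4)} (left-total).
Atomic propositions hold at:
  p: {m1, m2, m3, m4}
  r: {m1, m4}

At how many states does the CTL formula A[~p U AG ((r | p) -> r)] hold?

Sat(~p) = {m0}
Sat(r | p) = {m1, m2, m3, m4}
Sat((r | p) -> r) = {m0, m1, m4}
AG ((r | p) -> r): greatest fixpoint, start Z0 = {m0, m1, m4}, keep only states in Sat with every successor in Z. Z1 = {m1, m4}; fixed.
Sat(AG ((r | p) -> r)) = {m1, m4}
A[~p U AG ((r | p) -> r)]: least fixpoint, start Z0 = Sat(AG ((r | p) -> r)) = {m1, m4}, add states in Sat(~p) with every successor in Z. Already a fixed point.
Sat(A[~p U AG ((r | p) -> r)]) = {m1, m4}
|Sat(A[~p U AG ((r | p) -> r)])| = |{m1, m4}| = 2.

2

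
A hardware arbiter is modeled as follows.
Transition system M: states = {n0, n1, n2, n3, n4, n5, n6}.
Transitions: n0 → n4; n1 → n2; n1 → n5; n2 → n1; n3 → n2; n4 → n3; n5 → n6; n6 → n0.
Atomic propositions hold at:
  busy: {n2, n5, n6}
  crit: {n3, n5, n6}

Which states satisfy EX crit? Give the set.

Sat(EX crit) = {s : some successor in {n3, n5, n6}} = {n1, n4, n5}

{n1, n4, n5}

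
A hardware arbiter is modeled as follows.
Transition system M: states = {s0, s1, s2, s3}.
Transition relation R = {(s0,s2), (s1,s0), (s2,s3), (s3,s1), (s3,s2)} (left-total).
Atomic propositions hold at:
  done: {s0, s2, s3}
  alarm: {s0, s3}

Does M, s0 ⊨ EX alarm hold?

No

Sat(EX alarm) = {s : some successor in {s0, s3}} = {s1, s2}
s0 ∉ Sat(EX alarm) = {s1, s2}, so the formula does not hold at s0.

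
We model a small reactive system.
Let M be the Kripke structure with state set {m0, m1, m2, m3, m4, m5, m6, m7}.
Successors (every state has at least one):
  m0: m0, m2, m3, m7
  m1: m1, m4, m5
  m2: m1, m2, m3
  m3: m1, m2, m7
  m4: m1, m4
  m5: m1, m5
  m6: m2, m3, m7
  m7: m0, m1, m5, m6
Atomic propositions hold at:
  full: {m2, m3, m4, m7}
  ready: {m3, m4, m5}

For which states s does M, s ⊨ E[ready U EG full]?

{m2, m3, m4}

EG full: greatest fixpoint, start Z0 = {m2, m3, m4, m7}, keep only states in Sat with some successor in Z. Z1 = {m2, m3, m4}; fixed.
Sat(EG full) = {m2, m3, m4}
E[ready U EG full]: least fixpoint, start Z0 = Sat(EG full) = {m2, m3, m4}, add states in Sat(ready) with some successor in Z. Already a fixed point.
Sat(E[ready U EG full]) = {m2, m3, m4}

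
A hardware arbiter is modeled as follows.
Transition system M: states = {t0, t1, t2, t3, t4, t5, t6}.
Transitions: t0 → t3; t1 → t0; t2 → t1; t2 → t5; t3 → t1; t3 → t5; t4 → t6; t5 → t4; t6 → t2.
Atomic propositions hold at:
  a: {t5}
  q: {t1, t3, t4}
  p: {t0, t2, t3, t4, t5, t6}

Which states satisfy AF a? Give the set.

AF a: least fixpoint, start Z0 = {t5}, add states with every successor in Z. Already a fixed point.
Sat(AF a) = {t5}

{t5}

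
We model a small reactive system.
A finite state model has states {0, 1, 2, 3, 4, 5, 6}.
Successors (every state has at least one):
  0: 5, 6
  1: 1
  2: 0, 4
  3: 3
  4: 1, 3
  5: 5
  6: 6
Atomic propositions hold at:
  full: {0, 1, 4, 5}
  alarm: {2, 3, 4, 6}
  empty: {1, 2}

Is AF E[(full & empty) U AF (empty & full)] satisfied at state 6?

No

Sat(full & empty) = {1}
Sat(empty & full) = {1}
AF (empty & full): least fixpoint, start Z0 = {1}, add states with every successor in Z. Already a fixed point.
Sat(AF (empty & full)) = {1}
E[(full & empty) U AF (empty & full)]: least fixpoint, start Z0 = Sat(AF (empty & full)) = {1}, add states in Sat(full & empty) with some successor in Z. Already a fixed point.
Sat(E[(full & empty) U AF (empty & full)]) = {1}
AF E[(full & empty) U AF (empty & full)]: least fixpoint, start Z0 = {1}, add states with every successor in Z. Already a fixed point.
Sat(AF E[(full & empty) U AF (empty & full)]) = {1}
6 ∉ Sat(AF E[(full & empty) U AF (empty & full)]) = {1}, so the formula does not hold at 6.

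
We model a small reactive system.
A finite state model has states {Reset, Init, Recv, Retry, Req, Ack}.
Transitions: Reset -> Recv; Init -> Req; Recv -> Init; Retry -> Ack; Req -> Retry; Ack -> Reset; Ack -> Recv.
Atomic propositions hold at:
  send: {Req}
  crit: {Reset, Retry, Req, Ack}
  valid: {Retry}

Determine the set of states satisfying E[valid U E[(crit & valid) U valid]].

Sat(crit & valid) = {Retry}
E[(crit & valid) U valid]: least fixpoint, start Z0 = Sat(valid) = {Retry}, add states in Sat(crit & valid) with some successor in Z. Already a fixed point.
Sat(E[(crit & valid) U valid]) = {Retry}
E[valid U E[(crit & valid) U valid]]: least fixpoint, start Z0 = Sat(E[(crit & valid) U valid]) = {Retry}, add states in Sat(valid) with some successor in Z. Already a fixed point.
Sat(E[valid U E[(crit & valid) U valid]]) = {Retry}

{Retry}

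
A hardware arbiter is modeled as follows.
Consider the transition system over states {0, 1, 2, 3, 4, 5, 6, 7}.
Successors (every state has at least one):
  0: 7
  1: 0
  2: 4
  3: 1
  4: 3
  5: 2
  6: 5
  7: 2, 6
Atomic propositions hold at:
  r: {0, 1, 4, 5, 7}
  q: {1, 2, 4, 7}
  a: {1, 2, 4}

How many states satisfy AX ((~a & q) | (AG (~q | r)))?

1

Sat(~a) = {0, 3, 5, 6, 7}
Sat(~a & q) = {7}
Sat(~q) = {0, 3, 5, 6}
Sat(~q | r) = {0, 1, 3, 4, 5, 6, 7}
AG (~q | r): greatest fixpoint, start Z0 = {0, 1, 3, 4, 5, 6, 7}, keep only states in Sat with every successor in Z. Z1 = {0, 1, 3, 4, 6}; Z2 = {1, 3, 4}; Z3 = {3, 4}; Z4 = {4}; Z5 = ∅; fixed.
Sat(AG (~q | r)) = ∅
Sat((~a & q) | (AG (~q | r))) = {7}
Sat(AX ((~a & q) | (AG (~q | r)))) = {s : every successor in {7}} = {0}
|Sat(AX ((~a & q) | (AG (~q | r))))| = |{0}| = 1.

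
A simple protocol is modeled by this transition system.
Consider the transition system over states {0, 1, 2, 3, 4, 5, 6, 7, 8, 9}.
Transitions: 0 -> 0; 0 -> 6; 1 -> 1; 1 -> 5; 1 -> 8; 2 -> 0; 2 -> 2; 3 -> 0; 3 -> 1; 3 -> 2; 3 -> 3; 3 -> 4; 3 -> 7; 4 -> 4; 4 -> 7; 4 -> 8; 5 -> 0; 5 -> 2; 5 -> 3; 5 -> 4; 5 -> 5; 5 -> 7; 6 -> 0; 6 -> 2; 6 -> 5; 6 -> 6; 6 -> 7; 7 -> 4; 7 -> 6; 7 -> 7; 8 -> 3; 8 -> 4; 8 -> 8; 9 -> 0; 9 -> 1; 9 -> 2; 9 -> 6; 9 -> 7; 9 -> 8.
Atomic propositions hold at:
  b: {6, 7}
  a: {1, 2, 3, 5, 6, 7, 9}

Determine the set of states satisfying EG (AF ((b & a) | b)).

Sat(b & a) = {6, 7}
Sat((b & a) | b) = {6, 7}
AF ((b & a) | b): least fixpoint, start Z0 = {6, 7}, add states with every successor in Z. Already a fixed point.
Sat(AF ((b & a) | b)) = {6, 7}
EG (AF ((b & a) | b)): greatest fixpoint, start Z0 = {6, 7}, keep only states in Sat with some successor in Z. Already a fixed point.
Sat(EG (AF ((b & a) | b))) = {6, 7}

{6, 7}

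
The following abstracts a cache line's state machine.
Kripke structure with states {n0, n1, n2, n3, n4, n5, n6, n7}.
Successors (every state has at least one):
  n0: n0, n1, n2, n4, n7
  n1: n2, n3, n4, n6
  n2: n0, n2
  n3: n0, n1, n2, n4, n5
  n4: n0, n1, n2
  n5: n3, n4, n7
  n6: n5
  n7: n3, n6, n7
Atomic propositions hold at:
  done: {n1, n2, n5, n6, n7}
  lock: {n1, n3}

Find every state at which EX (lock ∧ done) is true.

Sat(lock ∧ done) = {n1}
Sat(EX (lock ∧ done)) = {s : some successor in {n1}} = {n0, n3, n4}

{n0, n3, n4}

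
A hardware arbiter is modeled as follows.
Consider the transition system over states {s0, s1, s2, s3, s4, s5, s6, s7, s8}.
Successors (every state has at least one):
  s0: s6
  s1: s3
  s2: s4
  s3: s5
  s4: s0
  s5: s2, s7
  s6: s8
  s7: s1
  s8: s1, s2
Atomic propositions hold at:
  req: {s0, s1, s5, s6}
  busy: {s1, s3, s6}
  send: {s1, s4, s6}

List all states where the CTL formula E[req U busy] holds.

{s0, s1, s3, s6}

E[req U busy]: least fixpoint, start Z0 = Sat(busy) = {s1, s3, s6}, add states in Sat(req) with some successor in Z. Z1 = {s0, s1, s3, s6}; fixed.
Sat(E[req U busy]) = {s0, s1, s3, s6}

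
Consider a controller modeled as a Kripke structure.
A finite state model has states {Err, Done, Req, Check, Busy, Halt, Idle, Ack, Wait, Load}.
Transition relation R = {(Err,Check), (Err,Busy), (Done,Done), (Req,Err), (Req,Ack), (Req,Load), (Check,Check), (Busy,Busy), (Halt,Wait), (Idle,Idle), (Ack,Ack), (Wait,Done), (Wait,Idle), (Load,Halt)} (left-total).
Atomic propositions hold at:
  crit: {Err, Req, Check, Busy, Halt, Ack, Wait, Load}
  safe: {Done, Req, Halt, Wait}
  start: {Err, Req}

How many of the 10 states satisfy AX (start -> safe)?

Sat(start -> safe) = {Done, Req, Check, Busy, Halt, Idle, Ack, Wait, Load}
Sat(AX (start -> safe)) = {s : every successor in {Done, Req, Check, Busy, Halt, Idle, Ack, Wait, Load}} = {Err, Done, Check, Busy, Halt, Idle, Ack, Wait, Load}
|Sat(AX (start -> safe))| = |{Err, Done, Check, Busy, Halt, Idle, Ack, Wait, Load}| = 9.

9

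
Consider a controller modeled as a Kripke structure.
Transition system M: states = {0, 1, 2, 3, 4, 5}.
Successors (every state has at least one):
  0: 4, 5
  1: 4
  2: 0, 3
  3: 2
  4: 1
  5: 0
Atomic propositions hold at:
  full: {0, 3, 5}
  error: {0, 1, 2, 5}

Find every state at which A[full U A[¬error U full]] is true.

Sat(¬error) = {3, 4}
A[¬error U full]: least fixpoint, start Z0 = Sat(full) = {0, 3, 5}, add states in Sat(¬error) with every successor in Z. Already a fixed point.
Sat(A[¬error U full]) = {0, 3, 5}
A[full U A[¬error U full]]: least fixpoint, start Z0 = Sat(A[¬error U full]) = {0, 3, 5}, add states in Sat(full) with every successor in Z. Already a fixed point.
Sat(A[full U A[¬error U full]]) = {0, 3, 5}

{0, 3, 5}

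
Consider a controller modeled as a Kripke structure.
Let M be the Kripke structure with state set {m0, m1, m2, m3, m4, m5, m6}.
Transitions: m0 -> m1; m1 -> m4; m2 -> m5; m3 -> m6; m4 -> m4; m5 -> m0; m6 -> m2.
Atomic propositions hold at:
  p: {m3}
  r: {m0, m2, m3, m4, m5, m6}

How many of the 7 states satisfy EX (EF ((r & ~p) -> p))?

5

Sat(~p) = {m0, m1, m2, m4, m5, m6}
Sat(r & ~p) = {m0, m2, m4, m5, m6}
Sat((r & ~p) -> p) = {m1, m3}
EF ((r & ~p) -> p): least fixpoint, start Z0 = {m1, m3}, add states with some successor in Z. Z1 = {m0, m1, m3}; Z2 = {m0, m1, m3, m5}; Z3 = {m0, m1, m2, m3, m5}; Z4 = {m0, m1, m2, m3, m5, m6}; fixed.
Sat(EF ((r & ~p) -> p)) = {m0, m1, m2, m3, m5, m6}
Sat(EX (EF ((r & ~p) -> p))) = {s : some successor in {m0, m1, m2, m3, m5, m6}} = {m0, m2, m3, m5, m6}
|Sat(EX (EF ((r & ~p) -> p)))| = |{m0, m2, m3, m5, m6}| = 5.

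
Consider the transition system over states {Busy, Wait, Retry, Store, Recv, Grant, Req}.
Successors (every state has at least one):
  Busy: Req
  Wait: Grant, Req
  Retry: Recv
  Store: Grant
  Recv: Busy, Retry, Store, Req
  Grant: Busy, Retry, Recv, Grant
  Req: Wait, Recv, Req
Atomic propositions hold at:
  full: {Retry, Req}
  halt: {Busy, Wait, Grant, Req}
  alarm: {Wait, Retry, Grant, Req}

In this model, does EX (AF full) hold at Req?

Yes

AF full: least fixpoint, start Z0 = {Retry, Req}, add states with every successor in Z. Z1 = {Busy, Retry, Req}; fixed.
Sat(AF full) = {Busy, Retry, Req}
Sat(EX (AF full)) = {s : some successor in {Busy, Retry, Req}} = {Busy, Wait, Recv, Grant, Req}
Req ∈ Sat(EX (AF full)) = {Busy, Wait, Recv, Grant, Req}, so the formula holds at Req.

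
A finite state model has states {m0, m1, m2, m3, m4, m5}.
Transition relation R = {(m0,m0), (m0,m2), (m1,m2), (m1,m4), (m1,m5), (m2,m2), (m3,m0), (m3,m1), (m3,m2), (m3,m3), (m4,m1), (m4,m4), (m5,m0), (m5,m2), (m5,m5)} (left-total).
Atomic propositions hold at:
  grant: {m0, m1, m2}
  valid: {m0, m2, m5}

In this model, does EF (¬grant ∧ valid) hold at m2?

Sat(¬grant) = {m3, m4, m5}
Sat(¬grant ∧ valid) = {m5}
EF (¬grant ∧ valid): least fixpoint, start Z0 = {m5}, add states with some successor in Z. Z1 = {m1, m5}; Z2 = {m1, m3, m4, m5}; fixed.
Sat(EF (¬grant ∧ valid)) = {m1, m3, m4, m5}
m2 ∉ Sat(EF (¬grant ∧ valid)) = {m1, m3, m4, m5}, so the formula does not hold at m2.

No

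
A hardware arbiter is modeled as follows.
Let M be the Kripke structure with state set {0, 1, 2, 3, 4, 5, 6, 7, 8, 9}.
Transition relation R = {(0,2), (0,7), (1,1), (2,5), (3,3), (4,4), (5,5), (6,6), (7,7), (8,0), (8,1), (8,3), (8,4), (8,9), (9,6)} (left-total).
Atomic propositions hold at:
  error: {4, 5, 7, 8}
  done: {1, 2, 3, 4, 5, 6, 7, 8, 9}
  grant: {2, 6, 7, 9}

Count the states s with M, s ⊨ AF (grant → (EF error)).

8

EF error: least fixpoint, start Z0 = {4, 5, 7, 8}, add states with some successor in Z. Z1 = {0, 2, 4, 5, 7, 8}; fixed.
Sat(EF error) = {0, 2, 4, 5, 7, 8}
Sat(grant → (EF error)) = {0, 1, 2, 3, 4, 5, 7, 8}
AF (grant → (EF error)): least fixpoint, start Z0 = {0, 1, 2, 3, 4, 5, 7, 8}, add states with every successor in Z. Already a fixed point.
Sat(AF (grant → (EF error))) = {0, 1, 2, 3, 4, 5, 7, 8}
|Sat(AF (grant → (EF error)))| = |{0, 1, 2, 3, 4, 5, 7, 8}| = 8.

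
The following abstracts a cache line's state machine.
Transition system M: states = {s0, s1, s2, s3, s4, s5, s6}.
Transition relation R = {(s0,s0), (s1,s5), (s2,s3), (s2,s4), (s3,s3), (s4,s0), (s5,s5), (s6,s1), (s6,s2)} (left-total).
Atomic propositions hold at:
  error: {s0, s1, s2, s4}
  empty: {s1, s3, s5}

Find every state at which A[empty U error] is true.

{s0, s1, s2, s4}

A[empty U error]: least fixpoint, start Z0 = Sat(error) = {s0, s1, s2, s4}, add states in Sat(empty) with every successor in Z. Already a fixed point.
Sat(A[empty U error]) = {s0, s1, s2, s4}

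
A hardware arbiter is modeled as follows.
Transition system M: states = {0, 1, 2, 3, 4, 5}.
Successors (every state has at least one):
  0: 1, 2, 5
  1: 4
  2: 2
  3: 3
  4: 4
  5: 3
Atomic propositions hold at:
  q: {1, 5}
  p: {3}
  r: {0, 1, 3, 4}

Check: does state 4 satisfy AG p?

AG p: greatest fixpoint, start Z0 = {3}, keep only states in Sat with every successor in Z. Already a fixed point.
Sat(AG p) = {3}
4 ∉ Sat(AG p) = {3}, so the formula does not hold at 4.

No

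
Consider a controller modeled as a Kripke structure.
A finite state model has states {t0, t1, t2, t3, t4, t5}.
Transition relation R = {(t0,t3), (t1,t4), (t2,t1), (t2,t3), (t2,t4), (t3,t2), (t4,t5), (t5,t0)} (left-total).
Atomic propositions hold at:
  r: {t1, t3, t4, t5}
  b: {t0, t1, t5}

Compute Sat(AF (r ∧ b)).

{t1, t4, t5}

Sat(r ∧ b) = {t1, t5}
AF (r ∧ b): least fixpoint, start Z0 = {t1, t5}, add states with every successor in Z. Z1 = {t1, t4, t5}; fixed.
Sat(AF (r ∧ b)) = {t1, t4, t5}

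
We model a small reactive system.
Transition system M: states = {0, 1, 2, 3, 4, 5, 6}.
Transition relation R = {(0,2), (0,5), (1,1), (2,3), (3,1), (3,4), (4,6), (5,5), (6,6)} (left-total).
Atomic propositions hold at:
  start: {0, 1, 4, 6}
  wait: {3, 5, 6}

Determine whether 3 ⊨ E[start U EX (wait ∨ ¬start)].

No

Sat(¬start) = {2, 3, 5}
Sat(wait ∨ ¬start) = {2, 3, 5, 6}
Sat(EX (wait ∨ ¬start)) = {s : some successor in {2, 3, 5, 6}} = {0, 2, 4, 5, 6}
E[start U EX (wait ∨ ¬start)]: least fixpoint, start Z0 = Sat(EX (wait ∨ ¬start)) = {0, 2, 4, 5, 6}, add states in Sat(start) with some successor in Z. Already a fixed point.
Sat(E[start U EX (wait ∨ ¬start)]) = {0, 2, 4, 5, 6}
3 ∉ Sat(E[start U EX (wait ∨ ¬start)]) = {0, 2, 4, 5, 6}, so the formula does not hold at 3.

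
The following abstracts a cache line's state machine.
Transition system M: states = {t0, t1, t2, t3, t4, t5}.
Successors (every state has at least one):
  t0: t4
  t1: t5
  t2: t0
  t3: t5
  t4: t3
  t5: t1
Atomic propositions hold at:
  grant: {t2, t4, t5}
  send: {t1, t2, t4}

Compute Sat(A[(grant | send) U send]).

Sat(grant | send) = {t1, t2, t4, t5}
A[(grant | send) U send]: least fixpoint, start Z0 = Sat(send) = {t1, t2, t4}, add states in Sat(grant | send) with every successor in Z. Z1 = {t1, t2, t4, t5}; fixed.
Sat(A[(grant | send) U send]) = {t1, t2, t4, t5}

{t1, t2, t4, t5}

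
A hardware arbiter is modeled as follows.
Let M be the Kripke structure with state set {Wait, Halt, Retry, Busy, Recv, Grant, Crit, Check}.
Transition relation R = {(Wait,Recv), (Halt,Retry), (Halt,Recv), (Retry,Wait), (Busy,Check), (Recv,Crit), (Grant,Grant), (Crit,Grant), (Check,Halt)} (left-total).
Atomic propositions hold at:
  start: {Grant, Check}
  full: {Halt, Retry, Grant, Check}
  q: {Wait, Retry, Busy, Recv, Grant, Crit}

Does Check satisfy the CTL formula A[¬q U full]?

Sat(¬q) = {Halt, Check}
A[¬q U full]: least fixpoint, start Z0 = Sat(full) = {Halt, Retry, Grant, Check}, add states in Sat(¬q) with every successor in Z. Already a fixed point.
Sat(A[¬q U full]) = {Halt, Retry, Grant, Check}
Check ∈ Sat(A[¬q U full]) = {Halt, Retry, Grant, Check}, so the formula holds at Check.

Yes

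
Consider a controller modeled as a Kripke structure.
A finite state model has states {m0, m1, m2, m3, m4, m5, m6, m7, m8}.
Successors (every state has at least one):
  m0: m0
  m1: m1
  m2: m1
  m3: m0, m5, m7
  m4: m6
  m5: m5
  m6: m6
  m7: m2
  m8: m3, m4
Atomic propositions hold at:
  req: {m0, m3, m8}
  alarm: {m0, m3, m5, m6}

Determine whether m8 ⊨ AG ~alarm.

Sat(~alarm) = {m1, m2, m4, m7, m8}
AG ~alarm: greatest fixpoint, start Z0 = {m1, m2, m4, m7, m8}, keep only states in Sat with every successor in Z. Z1 = {m1, m2, m7}; fixed.
Sat(AG ~alarm) = {m1, m2, m7}
m8 ∉ Sat(AG ~alarm) = {m1, m2, m7}, so the formula does not hold at m8.

No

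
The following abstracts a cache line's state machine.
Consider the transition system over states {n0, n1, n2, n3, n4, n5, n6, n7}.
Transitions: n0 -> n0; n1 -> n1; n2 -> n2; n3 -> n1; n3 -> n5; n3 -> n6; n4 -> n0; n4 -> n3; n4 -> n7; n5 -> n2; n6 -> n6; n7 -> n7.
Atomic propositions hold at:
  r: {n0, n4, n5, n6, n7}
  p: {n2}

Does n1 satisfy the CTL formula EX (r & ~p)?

Sat(~p) = {n0, n1, n3, n4, n5, n6, n7}
Sat(r & ~p) = {n0, n4, n5, n6, n7}
Sat(EX (r & ~p)) = {s : some successor in {n0, n4, n5, n6, n7}} = {n0, n3, n4, n6, n7}
n1 ∉ Sat(EX (r & ~p)) = {n0, n3, n4, n6, n7}, so the formula does not hold at n1.

No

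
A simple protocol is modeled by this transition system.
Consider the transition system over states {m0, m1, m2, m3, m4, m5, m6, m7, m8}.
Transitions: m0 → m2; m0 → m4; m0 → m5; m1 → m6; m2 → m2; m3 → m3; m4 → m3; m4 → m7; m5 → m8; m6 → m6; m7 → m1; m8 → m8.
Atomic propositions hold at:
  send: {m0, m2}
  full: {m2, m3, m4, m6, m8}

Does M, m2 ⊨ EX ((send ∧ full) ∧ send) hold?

Sat(send ∧ full) = {m2}
Sat((send ∧ full) ∧ send) = {m2}
Sat(EX ((send ∧ full) ∧ send)) = {s : some successor in {m2}} = {m0, m2}
m2 ∈ Sat(EX ((send ∧ full) ∧ send)) = {m0, m2}, so the formula holds at m2.

Yes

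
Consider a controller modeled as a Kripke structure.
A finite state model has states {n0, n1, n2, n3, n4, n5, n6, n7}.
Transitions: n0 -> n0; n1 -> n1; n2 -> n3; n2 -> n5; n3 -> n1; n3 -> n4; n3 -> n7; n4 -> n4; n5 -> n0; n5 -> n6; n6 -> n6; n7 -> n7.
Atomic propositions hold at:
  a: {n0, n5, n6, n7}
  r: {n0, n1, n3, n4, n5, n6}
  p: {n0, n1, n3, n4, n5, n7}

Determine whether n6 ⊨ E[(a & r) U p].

No

Sat(a & r) = {n0, n5, n6}
E[(a & r) U p]: least fixpoint, start Z0 = Sat(p) = {n0, n1, n3, n4, n5, n7}, add states in Sat(a & r) with some successor in Z. Already a fixed point.
Sat(E[(a & r) U p]) = {n0, n1, n3, n4, n5, n7}
n6 ∉ Sat(E[(a & r) U p]) = {n0, n1, n3, n4, n5, n7}, so the formula does not hold at n6.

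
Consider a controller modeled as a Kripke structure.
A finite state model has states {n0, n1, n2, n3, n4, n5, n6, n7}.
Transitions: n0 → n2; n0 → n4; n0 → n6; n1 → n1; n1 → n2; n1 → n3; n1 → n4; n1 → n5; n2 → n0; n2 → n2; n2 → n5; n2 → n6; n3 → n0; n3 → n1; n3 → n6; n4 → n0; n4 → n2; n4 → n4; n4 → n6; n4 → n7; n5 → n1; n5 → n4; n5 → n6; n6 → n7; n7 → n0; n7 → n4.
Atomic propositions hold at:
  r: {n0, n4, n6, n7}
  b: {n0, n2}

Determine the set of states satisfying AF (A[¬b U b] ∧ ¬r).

Sat(¬b) = {n1, n3, n4, n5, n6, n7}
A[¬b U b]: least fixpoint, start Z0 = Sat(b) = {n0, n2}, add states in Sat(¬b) with every successor in Z. Already a fixed point.
Sat(A[¬b U b]) = {n0, n2}
Sat(¬r) = {n1, n2, n3, n5}
Sat(A[¬b U b] ∧ ¬r) = {n2}
AF (A[¬b U b] ∧ ¬r): least fixpoint, start Z0 = {n2}, add states with every successor in Z. Already a fixed point.
Sat(AF (A[¬b U b] ∧ ¬r)) = {n2}

{n2}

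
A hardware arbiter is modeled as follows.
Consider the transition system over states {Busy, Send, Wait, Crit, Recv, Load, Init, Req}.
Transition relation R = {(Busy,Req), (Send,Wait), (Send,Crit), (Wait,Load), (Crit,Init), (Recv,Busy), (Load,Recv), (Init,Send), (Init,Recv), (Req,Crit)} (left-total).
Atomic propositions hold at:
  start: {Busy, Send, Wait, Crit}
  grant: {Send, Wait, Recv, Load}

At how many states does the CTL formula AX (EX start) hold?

4

Sat(EX start) = {s : some successor in {Busy, Send, Wait, Crit}} = {Send, Recv, Init, Req}
Sat(AX (EX start)) = {s : every successor in {Send, Recv, Init, Req}} = {Busy, Crit, Load, Init}
|Sat(AX (EX start))| = |{Busy, Crit, Load, Init}| = 4.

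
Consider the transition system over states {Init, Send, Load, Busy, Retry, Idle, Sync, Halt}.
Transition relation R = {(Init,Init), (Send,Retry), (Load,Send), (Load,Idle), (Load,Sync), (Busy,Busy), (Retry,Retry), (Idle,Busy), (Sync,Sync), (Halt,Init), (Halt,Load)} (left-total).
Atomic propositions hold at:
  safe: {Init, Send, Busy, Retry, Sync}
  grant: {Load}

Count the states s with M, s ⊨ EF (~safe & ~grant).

Sat(~safe) = {Load, Idle, Halt}
Sat(~grant) = {Init, Send, Busy, Retry, Idle, Sync, Halt}
Sat(~safe & ~grant) = {Idle, Halt}
EF (~safe & ~grant): least fixpoint, start Z0 = {Idle, Halt}, add states with some successor in Z. Z1 = {Load, Idle, Halt}; fixed.
Sat(EF (~safe & ~grant)) = {Load, Idle, Halt}
|Sat(EF (~safe & ~grant))| = |{Load, Idle, Halt}| = 3.

3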